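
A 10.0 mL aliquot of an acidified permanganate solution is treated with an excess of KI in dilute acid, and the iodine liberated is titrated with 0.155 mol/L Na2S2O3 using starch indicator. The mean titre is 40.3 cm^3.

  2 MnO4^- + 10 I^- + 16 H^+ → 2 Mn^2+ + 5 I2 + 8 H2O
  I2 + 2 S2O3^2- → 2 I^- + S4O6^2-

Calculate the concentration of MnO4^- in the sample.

0.125 mol/L

n(S2O3^2-) = 0.0403 × 0.155 = 6.25 × 10^-3 mol
n(I2) = n(S2O3^2-)/2 = 3.12 × 10^-3 mol
From the 2:5 ratio, n(MnO4^-) in the aliquot = 2/5 × 3.12 × 10^-3 = 1.25 × 10^-3 mol
[MnO4^-] = 1.25 × 10^-3 / 0.0100 = 0.125 mol/L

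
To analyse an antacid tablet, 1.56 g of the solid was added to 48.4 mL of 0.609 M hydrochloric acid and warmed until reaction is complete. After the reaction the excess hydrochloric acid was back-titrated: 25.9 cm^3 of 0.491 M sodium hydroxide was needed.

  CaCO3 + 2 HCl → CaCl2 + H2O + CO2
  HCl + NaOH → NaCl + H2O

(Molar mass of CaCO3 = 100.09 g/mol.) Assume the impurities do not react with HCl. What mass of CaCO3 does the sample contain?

0.839 g

n(HCl) added = 0.0484 × 0.609 = 0.0295 mol
n(NaOH) used in back-titration = 0.0259 × 0.491 = 0.0127 mol
n(HCl) left over = 0.0127 mol (1:1 ratio)
n(HCl) consumed by analyte = 0.0295 − 0.0127 = 0.0168 mol
From the 1:2 ratio, n(CaCO3) = 1/2 × 0.0168 = 8.38 × 10^-3 mol
mass of CaCO3 = 8.38 × 10^-3 × 100.09 = 0.839 g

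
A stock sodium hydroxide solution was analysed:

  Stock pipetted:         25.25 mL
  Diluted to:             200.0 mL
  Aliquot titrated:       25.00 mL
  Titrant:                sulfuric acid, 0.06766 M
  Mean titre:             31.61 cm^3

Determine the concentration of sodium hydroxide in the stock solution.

1.355 M

2 NaOH + H2SO4 → Na2SO4 + 2 H2O
n(H2SO4) = 0.03161 × 0.06766 = 2.139 × 10^-3 mol
From the 2:1 ratio, n(NaOH) in the aliquot = 2/1 × 2.139 × 10^-3 = 4.277 × 10^-3 mol
[NaOH]_dilute = 4.277 × 10^-3 / 0.02500 = 0.1711 mol/L
Dilution factor = 200.0 / 25.25 = 7.921
[NaOH]_stock = 0.1711 × 7.921 = 1.355 mol/L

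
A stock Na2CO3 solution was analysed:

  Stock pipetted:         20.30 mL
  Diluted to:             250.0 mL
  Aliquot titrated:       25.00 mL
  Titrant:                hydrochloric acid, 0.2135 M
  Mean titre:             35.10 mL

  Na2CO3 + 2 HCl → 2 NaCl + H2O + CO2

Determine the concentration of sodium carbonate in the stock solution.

1.846 M

n(HCl) = 0.03510 × 0.2135 = 7.494 × 10^-3 mol
From the 1:2 ratio, n(Na2CO3) in the aliquot = 1/2 × 7.494 × 10^-3 = 3.747 × 10^-3 mol
[Na2CO3]_dilute = 3.747 × 10^-3 / 0.02500 = 0.1499 mol/L
Dilution factor = 250.0 / 20.30 = 12.32
[Na2CO3]_stock = 0.1499 × 12.32 = 1.846 mol/L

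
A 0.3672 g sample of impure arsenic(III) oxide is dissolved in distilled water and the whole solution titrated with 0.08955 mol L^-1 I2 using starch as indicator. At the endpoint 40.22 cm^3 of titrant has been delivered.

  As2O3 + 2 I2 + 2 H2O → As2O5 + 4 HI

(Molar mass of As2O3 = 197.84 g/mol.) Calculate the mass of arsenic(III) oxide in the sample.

n(I2) = 0.04022 L × 0.08955 mol/L = 3.602 × 10^-3 mol
From the 1:2 ratio, n(As2O3) = 1/2 × 3.602 × 10^-3 = 1.801 × 10^-3 mol
mass of As2O3 = 1.801 × 10^-3 × 197.84 g/mol = 0.3563 g

0.3563 g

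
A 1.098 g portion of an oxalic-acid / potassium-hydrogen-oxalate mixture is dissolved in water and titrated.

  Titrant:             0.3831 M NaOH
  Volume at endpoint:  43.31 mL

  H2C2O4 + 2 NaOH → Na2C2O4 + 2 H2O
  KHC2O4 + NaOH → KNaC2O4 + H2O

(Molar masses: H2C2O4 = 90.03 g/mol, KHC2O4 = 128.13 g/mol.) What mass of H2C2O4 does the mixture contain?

n(NaOH) = 0.04331 × 0.3831 = 0.01659 mol
Let x = n(H2C2O4), y = n(KHC2O4).
Titrant: 2x + 1y = 0.01659;  mass: 90.03x + 128.13y = 1.098
Solving, x = 6.184 × 10^-3 mol, y = 4.224 × 10^-3 mol
mass of H2C2O4 = 6.184 × 10^-3 × 90.03 = 0.5567 g

0.5567 g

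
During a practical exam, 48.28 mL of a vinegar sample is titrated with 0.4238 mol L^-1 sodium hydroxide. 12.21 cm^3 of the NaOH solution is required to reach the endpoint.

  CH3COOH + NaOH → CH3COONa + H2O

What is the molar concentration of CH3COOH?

n(NaOH) = 0.01221 L × 0.4238 mol/L = 5.175 × 10^-3 mol
n(CH3COOH) = 5.175 × 10^-3 mol (1:1 mole ratio)
[CH3COOH] = 5.175 × 10^-3 mol / 0.04828 L = 0.1072 mol/L

0.1072 mol/L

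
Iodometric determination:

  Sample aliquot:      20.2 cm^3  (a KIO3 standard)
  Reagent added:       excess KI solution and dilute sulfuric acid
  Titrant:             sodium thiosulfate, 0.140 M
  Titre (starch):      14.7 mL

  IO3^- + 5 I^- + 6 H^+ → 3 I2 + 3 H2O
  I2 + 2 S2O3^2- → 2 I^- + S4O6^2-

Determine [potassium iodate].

n(S2O3^2-) = 0.0147 × 0.140 = 2.06 × 10^-3 mol
n(I2) = n(S2O3^2-)/2 = 1.03 × 10^-3 mol
From the 1:3 ratio, n(IO3^-) in the aliquot = 1/3 × 1.03 × 10^-3 = 3.43 × 10^-4 mol
[IO3^-] = 3.43 × 10^-4 / 0.0202 = 0.0170 mol/L

0.0170 M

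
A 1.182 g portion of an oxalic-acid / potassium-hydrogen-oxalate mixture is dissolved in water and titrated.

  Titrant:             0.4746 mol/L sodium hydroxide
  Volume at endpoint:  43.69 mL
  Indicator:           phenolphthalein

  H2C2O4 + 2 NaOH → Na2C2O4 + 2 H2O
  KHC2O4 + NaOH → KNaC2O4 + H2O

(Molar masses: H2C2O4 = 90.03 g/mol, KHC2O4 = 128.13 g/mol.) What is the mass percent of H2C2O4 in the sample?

n(NaOH) = 0.04369 × 0.4746 = 0.02074 mol
Let x = n(H2C2O4), y = n(KHC2O4).
Titrant: 2x + 1y = 0.02074;  mass: 90.03x + 128.13y = 1.182
Solving, x = 8.872 × 10^-3 mol, y = 2.991 × 10^-3 mol
mass of H2C2O4 = 8.872 × 10^-3 × 90.03 = 0.7988 g
% H2C2O4 = 0.7988 / 1.182 × 100 = 67.58 %

67.58 %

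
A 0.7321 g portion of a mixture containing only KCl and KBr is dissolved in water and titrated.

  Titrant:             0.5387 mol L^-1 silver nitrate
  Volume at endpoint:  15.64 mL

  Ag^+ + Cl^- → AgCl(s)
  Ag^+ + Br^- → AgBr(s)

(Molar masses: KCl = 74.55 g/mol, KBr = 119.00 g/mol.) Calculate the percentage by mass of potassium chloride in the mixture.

61.97 %

n(AgNO3) = 0.01564 × 0.5387 = 8.425 × 10^-3 mol
Let x = n(KCl), y = n(KBr).
Titrant: 1x + 1y = 8.425 × 10^-3;  mass: 74.55x + 119.00y = 0.7321
Solving, x = 6.086 × 10^-3 mol, y = 2.340 × 10^-3 mol
mass of KCl = 6.086 × 10^-3 × 74.55 = 0.4537 g
% KCl = 0.4537 / 0.7321 × 100 = 61.97 %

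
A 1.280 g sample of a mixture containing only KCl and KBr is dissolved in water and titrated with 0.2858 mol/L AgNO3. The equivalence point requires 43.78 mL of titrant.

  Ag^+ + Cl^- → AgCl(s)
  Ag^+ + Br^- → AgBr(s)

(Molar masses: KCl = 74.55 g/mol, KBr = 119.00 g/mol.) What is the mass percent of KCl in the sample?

27.38 %

n(AgNO3) = 0.04378 × 0.2858 = 0.01251 mol
Let x = n(KCl), y = n(KBr).
Titrant: 1x + 1y = 0.01251;  mass: 74.55x + 119.00y = 1.280
Solving, x = 4.701 × 10^-3 mol, y = 7.811 × 10^-3 mol
mass of KCl = 4.701 × 10^-3 × 74.55 = 0.3505 g
% KCl = 0.3505 / 1.280 × 100 = 27.38 %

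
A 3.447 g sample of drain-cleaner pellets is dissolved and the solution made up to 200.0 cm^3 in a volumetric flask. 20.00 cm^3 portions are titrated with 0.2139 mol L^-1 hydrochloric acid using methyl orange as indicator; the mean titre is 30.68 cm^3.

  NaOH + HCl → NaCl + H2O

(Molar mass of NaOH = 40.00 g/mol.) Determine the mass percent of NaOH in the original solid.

n(HCl) per titration = 0.03068 × 0.2139 = 6.562 × 10^-3 mol
n(NaOH) in each aliquot = 6.562 × 10^-3 mol (1:1 ratio)
n(NaOH) in the whole flask = 6.562 × 10^-3 × 200.0/20.00 = 0.06562 mol
mass of NaOH = 0.06562 × 40.00 = 2.625 g
% NaOH = 2.625 / 3.447 × 100 = 76.15 %

76.15 %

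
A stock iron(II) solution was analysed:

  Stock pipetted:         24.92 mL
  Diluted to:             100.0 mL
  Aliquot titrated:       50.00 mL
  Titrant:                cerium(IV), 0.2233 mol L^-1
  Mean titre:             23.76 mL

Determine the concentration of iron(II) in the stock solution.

0.4258 mol/L

Ce^4+ + Fe^2+ → Ce^3+ + Fe^3+
n(Ce4+) = 0.02376 × 0.2233 = 5.306 × 10^-3 mol
n(Fe2+) in the aliquot = 5.306 × 10^-3 mol (1:1 ratio)
[Fe2+]_dilute = 5.306 × 10^-3 / 0.05000 = 0.1061 mol/L
Dilution factor = 100.0 / 24.92 = 4.013
[Fe2+]_stock = 0.1061 × 4.013 = 0.4258 mol/L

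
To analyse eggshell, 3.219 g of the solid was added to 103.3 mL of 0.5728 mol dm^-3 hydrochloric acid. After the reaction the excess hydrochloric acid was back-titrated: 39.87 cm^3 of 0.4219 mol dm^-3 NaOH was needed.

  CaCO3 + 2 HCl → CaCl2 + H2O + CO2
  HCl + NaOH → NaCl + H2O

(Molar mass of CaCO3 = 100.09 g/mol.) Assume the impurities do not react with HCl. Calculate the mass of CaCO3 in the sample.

n(HCl) added = 0.1033 × 0.5728 = 0.05917 mol
n(NaOH) used in back-titration = 0.03987 × 0.4219 = 0.01682 mol
n(HCl) left over = 0.01682 mol (1:1 ratio)
n(HCl) consumed by analyte = 0.05917 − 0.01682 = 0.04235 mol
From the 1:2 ratio, n(CaCO3) = 1/2 × 0.04235 = 0.02117 mol
mass of CaCO3 = 0.02117 × 100.09 = 2.119 g

2.119 g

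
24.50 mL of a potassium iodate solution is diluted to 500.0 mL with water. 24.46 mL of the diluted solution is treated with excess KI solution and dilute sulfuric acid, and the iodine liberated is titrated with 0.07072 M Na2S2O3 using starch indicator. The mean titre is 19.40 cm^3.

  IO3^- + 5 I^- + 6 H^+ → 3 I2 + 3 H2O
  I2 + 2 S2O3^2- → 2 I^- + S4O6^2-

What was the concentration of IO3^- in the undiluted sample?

n(S2O3^2-) = 0.01940 × 0.07072 = 1.372 × 10^-3 mol
n(I2) = n(S2O3^2-)/2 = 6.860 × 10^-4 mol
From the 1:3 ratio, n(IO3^-) in the aliquot = 1/3 × 6.860 × 10^-4 = 2.287 × 10^-4 mol
[IO3^-]_dilute = 2.287 × 10^-4 / 0.02446 = 0.009348 mol/L
[IO3^-]_original = 0.009348 × 500.0/24.50 = 0.1908 mol/L

0.1908 M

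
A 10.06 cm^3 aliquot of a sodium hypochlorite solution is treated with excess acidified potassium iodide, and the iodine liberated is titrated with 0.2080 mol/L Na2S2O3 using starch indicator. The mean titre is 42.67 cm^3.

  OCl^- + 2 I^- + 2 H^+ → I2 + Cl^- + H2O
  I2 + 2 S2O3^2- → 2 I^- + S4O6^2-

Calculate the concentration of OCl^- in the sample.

n(S2O3^2-) = 0.04267 × 0.2080 = 8.875 × 10^-3 mol
n(I2) = n(S2O3^2-)/2 = 4.438 × 10^-3 mol
n(OCl^-) in the aliquot = 4.438 × 10^-3 mol (1:1 ratio)
[OCl^-] = 4.438 × 10^-3 / 0.01006 = 0.4411 mol/L

0.4411 mol/L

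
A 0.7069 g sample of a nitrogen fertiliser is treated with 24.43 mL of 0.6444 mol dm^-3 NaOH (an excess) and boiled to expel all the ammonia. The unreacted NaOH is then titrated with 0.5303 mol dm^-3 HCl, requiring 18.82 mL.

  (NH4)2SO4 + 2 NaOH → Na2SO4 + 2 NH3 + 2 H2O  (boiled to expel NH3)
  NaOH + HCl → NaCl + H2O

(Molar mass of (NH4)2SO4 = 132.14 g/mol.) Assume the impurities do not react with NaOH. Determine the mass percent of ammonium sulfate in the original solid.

n(NaOH) added = 0.02443 × 0.6444 = 0.01574 mol
n(HCl) used in back-titration = 0.01882 × 0.5303 = 9.980 × 10^-3 mol
n(NaOH) left over = 9.980 × 10^-3 mol (1:1 ratio)
n(NaOH) consumed by analyte = 0.01574 − 9.980 × 10^-3 = 5.762 × 10^-3 mol
From the 1:2 ratio, n((NH4)2SO4) = 1/2 × 5.762 × 10^-3 = 2.881 × 10^-3 mol
mass of (NH4)2SO4 = 2.881 × 10^-3 × 132.14 = 0.3807 g
% (NH4)2SO4 = 0.3807 / 0.7069 × 100 = 53.86 %

53.86 %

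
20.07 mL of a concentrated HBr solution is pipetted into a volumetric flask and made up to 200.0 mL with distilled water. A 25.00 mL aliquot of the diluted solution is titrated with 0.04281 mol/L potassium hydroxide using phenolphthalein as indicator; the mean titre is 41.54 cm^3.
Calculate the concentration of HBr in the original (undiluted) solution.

0.7088 mol/L

HBr + KOH → KBr + H2O
n(KOH) = 0.04154 × 0.04281 = 1.778 × 10^-3 mol
n(HBr) in the aliquot = 1.778 × 10^-3 mol (1:1 ratio)
[HBr]_dilute = 1.778 × 10^-3 / 0.02500 = 0.07113 mol/L
Dilution factor = 200.0 / 20.07 = 9.965
[HBr]_stock = 0.07113 × 9.965 = 0.7088 mol/L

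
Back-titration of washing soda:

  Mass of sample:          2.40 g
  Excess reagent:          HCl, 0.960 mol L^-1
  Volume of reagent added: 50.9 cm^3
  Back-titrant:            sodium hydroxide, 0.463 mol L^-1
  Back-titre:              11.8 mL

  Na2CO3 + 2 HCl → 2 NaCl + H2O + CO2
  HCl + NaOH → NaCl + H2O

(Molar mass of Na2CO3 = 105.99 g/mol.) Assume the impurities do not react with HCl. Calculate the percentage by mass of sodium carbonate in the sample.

95.8 %

n(HCl) added = 0.0509 × 0.960 = 0.0489 mol
n(NaOH) used in back-titration = 0.0118 × 0.463 = 5.46 × 10^-3 mol
n(HCl) left over = 5.46 × 10^-3 mol (1:1 ratio)
n(HCl) consumed by analyte = 0.0489 − 5.46 × 10^-3 = 0.0434 mol
From the 1:2 ratio, n(Na2CO3) = 1/2 × 0.0434 = 0.0217 mol
mass of Na2CO3 = 0.0217 × 105.99 = 2.30 g
% Na2CO3 = 2.30 / 2.40 × 100 = 95.8 %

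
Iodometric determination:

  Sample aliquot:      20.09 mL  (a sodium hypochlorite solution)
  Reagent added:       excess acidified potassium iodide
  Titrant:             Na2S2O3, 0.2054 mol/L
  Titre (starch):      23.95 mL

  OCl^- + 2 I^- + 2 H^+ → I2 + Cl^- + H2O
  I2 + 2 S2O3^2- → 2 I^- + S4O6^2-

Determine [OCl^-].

n(S2O3^2-) = 0.02395 × 0.2054 = 4.919 × 10^-3 mol
n(I2) = n(S2O3^2-)/2 = 2.460 × 10^-3 mol
n(OCl^-) in the aliquot = 2.460 × 10^-3 mol (1:1 ratio)
[OCl^-] = 2.460 × 10^-3 / 0.02009 = 0.1224 mol/L

0.1224 mol/L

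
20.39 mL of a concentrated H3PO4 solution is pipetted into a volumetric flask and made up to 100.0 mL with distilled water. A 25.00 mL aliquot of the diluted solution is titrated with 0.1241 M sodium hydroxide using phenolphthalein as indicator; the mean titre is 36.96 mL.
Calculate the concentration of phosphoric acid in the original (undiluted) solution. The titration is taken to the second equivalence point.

0.4499 M

H3PO4 + 2 NaOH → Na2HPO4 + 2 H2O
n(NaOH) = 0.03696 × 0.1241 = 4.587 × 10^-3 mol
From the 1:2 ratio, n(H3PO4) in the aliquot = 1/2 × 4.587 × 10^-3 = 2.293 × 10^-3 mol
[H3PO4]_dilute = 2.293 × 10^-3 / 0.02500 = 0.09173 mol/L
Dilution factor = 100.0 / 20.39 = 4.904
[H3PO4]_stock = 0.09173 × 4.904 = 0.4499 mol/L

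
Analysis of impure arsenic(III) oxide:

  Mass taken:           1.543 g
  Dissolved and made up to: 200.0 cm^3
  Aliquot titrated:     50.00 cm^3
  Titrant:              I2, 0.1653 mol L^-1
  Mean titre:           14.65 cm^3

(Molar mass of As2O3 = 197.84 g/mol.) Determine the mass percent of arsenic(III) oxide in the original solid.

62.10 %

As2O3 + 2 I2 + 2 H2O → As2O5 + 4 HI
n(I2) per titration = 0.01465 × 0.1653 = 2.422 × 10^-3 mol
From the 1:2 ratio, n(As2O3) in each aliquot = 1/2 × 2.422 × 10^-3 = 1.211 × 10^-3 mol
n(As2O3) in the whole flask = 1.211 × 10^-3 × 200.0/50.00 = 4.843 × 10^-3 mol
mass of As2O3 = 4.843 × 10^-3 × 197.84 = 0.9582 g
% As2O3 = 0.9582 / 1.543 × 100 = 62.10 %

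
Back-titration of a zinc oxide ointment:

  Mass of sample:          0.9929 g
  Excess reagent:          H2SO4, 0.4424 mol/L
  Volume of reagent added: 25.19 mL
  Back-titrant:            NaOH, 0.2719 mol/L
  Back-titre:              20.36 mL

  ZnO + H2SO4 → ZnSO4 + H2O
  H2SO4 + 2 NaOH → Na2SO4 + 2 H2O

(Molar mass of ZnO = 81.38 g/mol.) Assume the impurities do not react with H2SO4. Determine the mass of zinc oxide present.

n(H2SO4) added = 0.02519 × 0.4424 = 0.01114 mol
n(NaOH) used in back-titration = 0.02036 × 0.2719 = 5.536 × 10^-3 mol
From the 1:2 ratio, n(H2SO4) left over = 1/2 × 5.536 × 10^-3 = 2.768 × 10^-3 mol
n(H2SO4) consumed by analyte = 0.01114 − 2.768 × 10^-3 = 8.376 × 10^-3 mol
n(ZnO) = 8.376 × 10^-3 mol (1:1 ratio)
mass of ZnO = 8.376 × 10^-3 × 81.38 = 0.6816 g

0.6816 g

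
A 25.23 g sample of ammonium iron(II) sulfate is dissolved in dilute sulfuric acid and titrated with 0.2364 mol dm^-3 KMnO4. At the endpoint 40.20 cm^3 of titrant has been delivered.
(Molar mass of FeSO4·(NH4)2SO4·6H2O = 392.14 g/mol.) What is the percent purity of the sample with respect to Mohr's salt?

73.85 %

MnO4^- + 5 Fe^2+ + 8 H^+ → Mn^2+ + 5 Fe^3+ + 4 H2O
n(KMnO4) = 0.04020 L × 0.2364 mol/L = 9.503 × 10^-3 mol
From the 5:1 ratio, n(FeSO4·(NH4)2SO4·6H2O) = 5/1 × 9.503 × 10^-3 = 0.04752 mol
mass of FeSO4·(NH4)2SO4·6H2O = 0.04752 × 392.14 g/mol = 18.63 g
% FeSO4·(NH4)2SO4·6H2O = 18.63 / 25.23 × 100 = 73.85 %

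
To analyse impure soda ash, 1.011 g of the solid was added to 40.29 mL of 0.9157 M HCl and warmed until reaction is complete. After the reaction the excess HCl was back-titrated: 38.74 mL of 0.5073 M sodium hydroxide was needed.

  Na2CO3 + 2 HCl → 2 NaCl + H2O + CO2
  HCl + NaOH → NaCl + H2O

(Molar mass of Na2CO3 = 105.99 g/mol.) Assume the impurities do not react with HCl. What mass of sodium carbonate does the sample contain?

0.9137 g

n(HCl) added = 0.04029 × 0.9157 = 0.03689 mol
n(NaOH) used in back-titration = 0.03874 × 0.5073 = 0.01965 mol
n(HCl) left over = 0.01965 mol (1:1 ratio)
n(HCl) consumed by analyte = 0.03689 − 0.01965 = 0.01724 mol
From the 1:2 ratio, n(Na2CO3) = 1/2 × 0.01724 = 8.620 × 10^-3 mol
mass of Na2CO3 = 8.620 × 10^-3 × 105.99 = 0.9137 g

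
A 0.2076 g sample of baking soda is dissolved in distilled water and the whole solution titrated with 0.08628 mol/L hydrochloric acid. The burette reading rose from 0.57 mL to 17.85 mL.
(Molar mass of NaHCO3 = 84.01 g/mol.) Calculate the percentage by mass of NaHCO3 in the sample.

NaHCO3 + HCl → NaCl + H2O + CO2
n(HCl) = 0.01728 L × 0.08628 mol/L = 1.491 × 10^-3 mol
n(NaHCO3) = 1.491 × 10^-3 mol (1:1 ratio)
mass of NaHCO3 = 1.491 × 10^-3 × 84.01 g/mol = 0.1253 g
% NaHCO3 = 0.1253 / 0.2076 × 100 = 60.33 %

60.33 %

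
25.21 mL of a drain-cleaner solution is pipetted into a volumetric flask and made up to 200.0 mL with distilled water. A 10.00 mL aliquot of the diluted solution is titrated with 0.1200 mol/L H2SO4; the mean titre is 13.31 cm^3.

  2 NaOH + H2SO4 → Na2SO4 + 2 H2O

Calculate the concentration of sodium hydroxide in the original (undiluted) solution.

n(H2SO4) = 0.01331 × 0.1200 = 1.597 × 10^-3 mol
From the 2:1 ratio, n(NaOH) in the aliquot = 2/1 × 1.597 × 10^-3 = 3.194 × 10^-3 mol
[NaOH]_dilute = 3.194 × 10^-3 / 0.01000 = 0.3194 mol/L
Dilution factor = 200.0 / 25.21 = 7.933
[NaOH]_stock = 0.3194 × 7.933 = 2.534 mol/L

2.534 mol/L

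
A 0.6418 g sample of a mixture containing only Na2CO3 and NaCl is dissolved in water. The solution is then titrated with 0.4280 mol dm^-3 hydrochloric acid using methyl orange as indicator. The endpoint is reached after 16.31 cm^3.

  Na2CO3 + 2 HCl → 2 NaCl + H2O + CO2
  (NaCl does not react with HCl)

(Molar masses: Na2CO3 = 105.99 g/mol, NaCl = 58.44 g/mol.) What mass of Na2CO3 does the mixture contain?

0.3699 g

n(HCl) = 0.01631 × 0.4280 = 6.981 × 10^-3 mol
Let x = n(Na2CO3), y = n(NaCl).
Titrant: 2x = 6.981 × 10^-3;  mass: 105.99x + 58.44y = 0.6418
Solving, x = 3.490 × 10^-3 mol, y = 4.652 × 10^-3 mol
mass of Na2CO3 = 3.490 × 10^-3 × 105.99 = 0.3699 g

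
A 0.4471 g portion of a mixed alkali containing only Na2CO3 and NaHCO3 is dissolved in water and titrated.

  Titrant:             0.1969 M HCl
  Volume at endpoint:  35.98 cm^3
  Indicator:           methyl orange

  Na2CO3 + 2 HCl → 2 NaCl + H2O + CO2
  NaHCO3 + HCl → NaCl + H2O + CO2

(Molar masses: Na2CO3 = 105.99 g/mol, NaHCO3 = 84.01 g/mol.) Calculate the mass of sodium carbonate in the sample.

0.2530 g

n(HCl) = 0.03598 × 0.1969 = 7.084 × 10^-3 mol
Let x = n(Na2CO3), y = n(NaHCO3).
Titrant: 2x + 1y = 7.084 × 10^-3;  mass: 105.99x + 84.01y = 0.4471
Solving, x = 2.387 × 10^-3 mol, y = 2.310 × 10^-3 mol
mass of Na2CO3 = 2.387 × 10^-3 × 105.99 = 0.2530 g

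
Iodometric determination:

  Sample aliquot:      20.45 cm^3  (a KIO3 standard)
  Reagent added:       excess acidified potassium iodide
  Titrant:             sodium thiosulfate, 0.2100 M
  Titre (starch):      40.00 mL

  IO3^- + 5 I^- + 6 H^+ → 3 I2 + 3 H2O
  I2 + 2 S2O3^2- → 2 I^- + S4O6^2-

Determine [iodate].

n(S2O3^2-) = 0.04000 × 0.2100 = 8.400 × 10^-3 mol
n(I2) = n(S2O3^2-)/2 = 4.200 × 10^-3 mol
From the 1:3 ratio, n(IO3^-) in the aliquot = 1/3 × 4.200 × 10^-3 = 1.400 × 10^-3 mol
[IO3^-] = 1.400 × 10^-3 / 0.02045 = 0.06846 mol/L

0.06846 M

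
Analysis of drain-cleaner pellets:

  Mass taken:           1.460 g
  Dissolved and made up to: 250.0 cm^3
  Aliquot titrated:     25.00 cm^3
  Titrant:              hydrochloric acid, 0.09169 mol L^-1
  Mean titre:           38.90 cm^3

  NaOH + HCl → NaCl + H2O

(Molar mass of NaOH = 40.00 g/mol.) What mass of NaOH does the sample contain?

1.427 g

n(HCl) per titration = 0.03890 × 0.09169 = 3.567 × 10^-3 mol
n(NaOH) in each aliquot = 3.567 × 10^-3 mol (1:1 ratio)
n(NaOH) in the whole flask = 3.567 × 10^-3 × 250.0/25.00 = 0.03567 mol
mass of NaOH = 0.03567 × 40.00 = 1.427 g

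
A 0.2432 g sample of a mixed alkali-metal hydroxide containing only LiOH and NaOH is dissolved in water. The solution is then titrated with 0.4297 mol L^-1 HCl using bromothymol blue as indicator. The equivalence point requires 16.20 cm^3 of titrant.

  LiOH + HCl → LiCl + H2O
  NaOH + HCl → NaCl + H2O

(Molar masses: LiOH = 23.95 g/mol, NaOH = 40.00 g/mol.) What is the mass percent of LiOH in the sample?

n(HCl) = 0.01620 × 0.4297 = 6.961 × 10^-3 mol
Let x = n(LiOH), y = n(NaOH).
Titrant: 1x + 1y = 6.961 × 10^-3;  mass: 23.95x + 40.00y = 0.2432
Solving, x = 2.196 × 10^-3 mol, y = 4.765 × 10^-3 mol
mass of LiOH = 2.196 × 10^-3 × 23.95 = 0.05259 g
% LiOH = 0.05259 / 0.2432 × 100 = 21.63 %

21.63 %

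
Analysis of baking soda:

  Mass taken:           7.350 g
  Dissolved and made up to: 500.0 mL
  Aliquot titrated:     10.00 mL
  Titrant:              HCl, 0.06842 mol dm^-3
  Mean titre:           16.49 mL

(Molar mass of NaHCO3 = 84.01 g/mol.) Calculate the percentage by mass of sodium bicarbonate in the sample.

NaHCO3 + HCl → NaCl + H2O + CO2
n(HCl) per titration = 0.01649 × 0.06842 = 1.128 × 10^-3 mol
n(NaHCO3) in each aliquot = 1.128 × 10^-3 mol (1:1 ratio)
n(NaHCO3) in the whole flask = 1.128 × 10^-3 × 500.0/10.00 = 0.05641 mol
mass of NaHCO3 = 0.05641 × 84.01 = 4.739 g
% NaHCO3 = 4.739 / 7.350 × 100 = 64.48 %

64.48 %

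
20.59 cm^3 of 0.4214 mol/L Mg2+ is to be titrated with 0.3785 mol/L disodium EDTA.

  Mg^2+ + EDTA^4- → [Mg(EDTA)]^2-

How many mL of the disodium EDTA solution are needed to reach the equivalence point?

n(Mg2+) = 0.02059 L × 0.4214 mol/L = 8.677 × 10^-3 mol
n(EDTA) = 8.677 × 10^-3 mol (1:1 stoichiometry)
V(EDTA) = 8.677 × 10^-3 mol / 0.3785 mol/L = 0.02292 L = 22.92 mL

22.92 mL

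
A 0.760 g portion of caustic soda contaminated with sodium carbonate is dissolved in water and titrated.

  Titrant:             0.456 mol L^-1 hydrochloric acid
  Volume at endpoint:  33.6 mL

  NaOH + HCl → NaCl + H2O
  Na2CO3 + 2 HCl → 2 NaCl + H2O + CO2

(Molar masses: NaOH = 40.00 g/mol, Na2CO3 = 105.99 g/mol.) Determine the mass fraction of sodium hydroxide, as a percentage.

21.0 %

n(HCl) = 0.0336 × 0.456 = 0.0153 mol
Let x = n(NaOH), y = n(Na2CO3).
Titrant: 1x + 2y = 0.0153;  mass: 40.00x + 105.99y = 0.760
Solving, x = 4.00 × 10^-3 mol, y = 5.66 × 10^-3 mol
mass of NaOH = 4.00 × 10^-3 × 40.00 = 0.160 g
% NaOH = 0.160 / 0.760 × 100 = 21.0 %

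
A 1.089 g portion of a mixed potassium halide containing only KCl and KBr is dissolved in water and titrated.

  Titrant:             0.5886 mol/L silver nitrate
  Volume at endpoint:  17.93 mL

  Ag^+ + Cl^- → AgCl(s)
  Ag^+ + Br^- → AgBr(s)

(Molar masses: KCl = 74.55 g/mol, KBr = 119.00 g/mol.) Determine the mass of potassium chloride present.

n(AgNO3) = 0.01793 × 0.5886 = 0.01055 mol
Let x = n(KCl), y = n(KBr).
Titrant: 1x + 1y = 0.01055;  mass: 74.55x + 119.00y = 1.089
Solving, x = 3.754 × 10^-3 mol, y = 6.799 × 10^-3 mol
mass of KCl = 3.754 × 10^-3 × 74.55 = 0.2799 g

0.2799 g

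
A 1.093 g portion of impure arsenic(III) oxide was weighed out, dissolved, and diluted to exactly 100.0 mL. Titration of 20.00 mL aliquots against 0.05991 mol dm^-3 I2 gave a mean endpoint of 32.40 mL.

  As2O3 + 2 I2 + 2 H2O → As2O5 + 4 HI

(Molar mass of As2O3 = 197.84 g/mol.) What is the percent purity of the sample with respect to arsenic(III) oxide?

87.84 %

n(I2) per titration = 0.03240 × 0.05991 = 1.941 × 10^-3 mol
From the 1:2 ratio, n(As2O3) in each aliquot = 1/2 × 1.941 × 10^-3 = 9.705 × 10^-4 mol
n(As2O3) in the whole flask = 9.705 × 10^-4 × 100.0/20.00 = 4.853 × 10^-3 mol
mass of As2O3 = 4.853 × 10^-3 × 197.84 = 0.9601 g
% As2O3 = 0.9601 / 1.093 × 100 = 87.84 %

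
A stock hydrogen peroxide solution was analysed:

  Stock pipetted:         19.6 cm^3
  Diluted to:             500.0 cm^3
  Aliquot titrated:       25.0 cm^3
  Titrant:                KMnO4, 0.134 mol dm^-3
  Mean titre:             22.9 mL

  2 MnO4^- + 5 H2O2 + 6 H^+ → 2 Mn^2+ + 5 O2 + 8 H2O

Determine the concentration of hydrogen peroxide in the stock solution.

n(KMnO4) = 0.0229 × 0.134 = 3.07 × 10^-3 mol
From the 5:2 ratio, n(H2O2) in the aliquot = 5/2 × 3.07 × 10^-3 = 7.67 × 10^-3 mol
[H2O2]_dilute = 7.67 × 10^-3 / 0.0250 = 0.307 mol/L
Dilution factor = 500.0 / 19.6 = 25.51
[H2O2]_stock = 0.307 × 25.51 = 7.83 mol/L

7.83 mol/L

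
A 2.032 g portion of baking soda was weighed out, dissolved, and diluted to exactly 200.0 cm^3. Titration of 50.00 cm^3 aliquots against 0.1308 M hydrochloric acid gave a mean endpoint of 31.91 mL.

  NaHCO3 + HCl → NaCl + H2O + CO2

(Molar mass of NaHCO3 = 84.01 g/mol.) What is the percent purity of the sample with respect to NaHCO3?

69.02 %

n(HCl) per titration = 0.03191 × 0.1308 = 4.174 × 10^-3 mol
n(NaHCO3) in each aliquot = 4.174 × 10^-3 mol (1:1 ratio)
n(NaHCO3) in the whole flask = 4.174 × 10^-3 × 200.0/50.00 = 0.01670 mol
mass of NaHCO3 = 0.01670 × 84.01 = 1.403 g
% NaHCO3 = 1.403 / 2.032 × 100 = 69.02 %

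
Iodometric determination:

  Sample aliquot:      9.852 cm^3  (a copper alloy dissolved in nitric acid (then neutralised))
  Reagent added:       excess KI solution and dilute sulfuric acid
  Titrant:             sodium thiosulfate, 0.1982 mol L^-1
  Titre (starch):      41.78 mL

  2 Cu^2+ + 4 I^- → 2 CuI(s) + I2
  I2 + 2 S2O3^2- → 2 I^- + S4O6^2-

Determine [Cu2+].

0.8405 mol/L

n(S2O3^2-) = 0.04178 × 0.1982 = 8.281 × 10^-3 mol
n(I2) = n(S2O3^2-)/2 = 4.140 × 10^-3 mol
From the 2:1 ratio, n(Cu2+) in the aliquot = 2/1 × 4.140 × 10^-3 = 8.281 × 10^-3 mol
[Cu2+] = 8.281 × 10^-3 / 0.009852 = 0.8405 mol/L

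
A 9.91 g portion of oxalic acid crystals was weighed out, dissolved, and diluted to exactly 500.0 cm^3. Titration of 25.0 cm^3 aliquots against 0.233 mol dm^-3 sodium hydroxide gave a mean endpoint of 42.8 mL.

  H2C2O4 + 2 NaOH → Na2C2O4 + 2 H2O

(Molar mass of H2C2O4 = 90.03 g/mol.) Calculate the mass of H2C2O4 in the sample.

n(NaOH) per titration = 0.0428 × 0.233 = 9.97 × 10^-3 mol
From the 1:2 ratio, n(H2C2O4) in each aliquot = 1/2 × 9.97 × 10^-3 = 4.99 × 10^-3 mol
n(H2C2O4) in the whole flask = 4.99 × 10^-3 × 500.0/25.0 = 0.0997 mol
mass of H2C2O4 = 0.0997 × 90.03 = 8.98 g

8.98 g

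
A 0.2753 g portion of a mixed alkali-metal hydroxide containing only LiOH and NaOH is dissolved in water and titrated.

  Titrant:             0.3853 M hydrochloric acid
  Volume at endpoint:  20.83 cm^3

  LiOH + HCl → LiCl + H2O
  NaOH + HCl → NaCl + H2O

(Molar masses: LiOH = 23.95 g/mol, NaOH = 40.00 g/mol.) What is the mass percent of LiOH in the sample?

n(HCl) = 0.02083 × 0.3853 = 8.026 × 10^-3 mol
Let x = n(LiOH), y = n(NaOH).
Titrant: 1x + 1y = 8.026 × 10^-3;  mass: 23.95x + 40.00y = 0.2753
Solving, x = 2.849 × 10^-3 mol, y = 5.176 × 10^-3 mol
mass of LiOH = 2.849 × 10^-3 × 23.95 = 0.06824 g
% LiOH = 0.06824 / 0.2753 × 100 = 24.79 %

24.79 %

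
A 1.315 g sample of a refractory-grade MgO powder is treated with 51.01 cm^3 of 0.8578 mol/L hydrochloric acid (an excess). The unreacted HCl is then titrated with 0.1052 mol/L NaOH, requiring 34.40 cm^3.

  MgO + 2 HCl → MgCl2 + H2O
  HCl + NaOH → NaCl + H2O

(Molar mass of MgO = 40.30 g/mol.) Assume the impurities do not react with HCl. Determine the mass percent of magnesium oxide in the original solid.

n(HCl) added = 0.05101 × 0.8578 = 0.04376 mol
n(NaOH) used in back-titration = 0.03440 × 0.1052 = 3.619 × 10^-3 mol
n(HCl) left over = 3.619 × 10^-3 mol (1:1 ratio)
n(HCl) consumed by analyte = 0.04376 − 3.619 × 10^-3 = 0.04014 mol
From the 1:2 ratio, n(MgO) = 1/2 × 0.04014 = 0.02007 mol
mass of MgO = 0.02007 × 40.30 = 0.8088 g
% MgO = 0.8088 / 1.315 × 100 = 61.50 %

61.50 %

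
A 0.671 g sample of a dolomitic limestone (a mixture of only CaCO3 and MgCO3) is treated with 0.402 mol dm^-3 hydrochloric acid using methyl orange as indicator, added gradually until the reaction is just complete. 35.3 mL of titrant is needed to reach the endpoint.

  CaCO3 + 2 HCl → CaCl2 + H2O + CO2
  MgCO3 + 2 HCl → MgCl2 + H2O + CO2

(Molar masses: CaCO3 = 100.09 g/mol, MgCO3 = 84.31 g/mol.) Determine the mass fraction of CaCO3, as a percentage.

n(HCl) = 0.0353 × 0.402 = 0.0142 mol
Let x = n(CaCO3), y = n(MgCO3).
Titrant: 2x + 2y = 0.0142;  mass: 100.09x + 84.31y = 0.671
Solving, x = 4.61 × 10^-3 mol, y = 2.48 × 10^-3 mol
mass of CaCO3 = 4.61 × 10^-3 × 100.09 = 0.462 g
% CaCO3 = 0.462 / 0.671 × 100 = 68.8 %

68.8 %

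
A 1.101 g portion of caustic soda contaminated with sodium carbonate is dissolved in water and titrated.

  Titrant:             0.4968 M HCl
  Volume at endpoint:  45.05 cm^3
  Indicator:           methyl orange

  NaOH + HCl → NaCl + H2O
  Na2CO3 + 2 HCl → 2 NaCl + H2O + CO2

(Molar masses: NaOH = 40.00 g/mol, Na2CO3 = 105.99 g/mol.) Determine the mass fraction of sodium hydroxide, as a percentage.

23.78 %

n(HCl) = 0.04505 × 0.4968 = 0.02238 mol
Let x = n(NaOH), y = n(Na2CO3).
Titrant: 1x + 2y = 0.02238;  mass: 40.00x + 105.99y = 1.101
Solving, x = 6.547 × 10^-3 mol, y = 7.917 × 10^-3 mol
mass of NaOH = 6.547 × 10^-3 × 40.00 = 0.2619 g
% NaOH = 0.2619 / 1.101 × 100 = 23.78 %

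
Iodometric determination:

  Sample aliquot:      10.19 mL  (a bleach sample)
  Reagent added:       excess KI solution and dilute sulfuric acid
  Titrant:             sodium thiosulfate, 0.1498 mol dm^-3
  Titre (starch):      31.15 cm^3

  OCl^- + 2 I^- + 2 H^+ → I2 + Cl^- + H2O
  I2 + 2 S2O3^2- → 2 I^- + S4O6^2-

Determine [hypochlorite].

0.2290 mol/L

n(S2O3^2-) = 0.03115 × 0.1498 = 4.666 × 10^-3 mol
n(I2) = n(S2O3^2-)/2 = 2.333 × 10^-3 mol
n(OCl^-) in the aliquot = 2.333 × 10^-3 mol (1:1 ratio)
[OCl^-] = 2.333 × 10^-3 / 0.01019 = 0.2290 mol/L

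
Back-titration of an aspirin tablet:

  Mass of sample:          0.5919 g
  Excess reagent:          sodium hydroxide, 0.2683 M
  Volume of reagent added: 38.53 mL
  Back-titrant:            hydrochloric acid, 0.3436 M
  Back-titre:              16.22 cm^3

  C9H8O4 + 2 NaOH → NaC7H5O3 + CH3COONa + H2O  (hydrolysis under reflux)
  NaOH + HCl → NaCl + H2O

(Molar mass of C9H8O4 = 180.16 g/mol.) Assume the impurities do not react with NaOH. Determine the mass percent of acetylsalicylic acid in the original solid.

72.51 %

n(NaOH) added = 0.03853 × 0.2683 = 0.01034 mol
n(HCl) used in back-titration = 0.01622 × 0.3436 = 5.573 × 10^-3 mol
n(NaOH) left over = 5.573 × 10^-3 mol (1:1 ratio)
n(NaOH) consumed by analyte = 0.01034 − 5.573 × 10^-3 = 4.764 × 10^-3 mol
From the 1:2 ratio, n(C9H8O4) = 1/2 × 4.764 × 10^-3 = 2.382 × 10^-3 mol
mass of C9H8O4 = 2.382 × 10^-3 × 180.16 = 0.4292 g
% C9H8O4 = 0.4292 / 0.5919 × 100 = 72.51 %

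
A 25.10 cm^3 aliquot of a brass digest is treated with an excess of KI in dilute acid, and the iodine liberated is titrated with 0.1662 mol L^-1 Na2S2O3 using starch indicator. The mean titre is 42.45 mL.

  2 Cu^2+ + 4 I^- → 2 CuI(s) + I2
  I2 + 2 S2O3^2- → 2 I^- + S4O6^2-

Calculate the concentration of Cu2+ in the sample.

n(S2O3^2-) = 0.04245 × 0.1662 = 7.055 × 10^-3 mol
n(I2) = n(S2O3^2-)/2 = 3.528 × 10^-3 mol
From the 2:1 ratio, n(Cu2+) in the aliquot = 2/1 × 3.528 × 10^-3 = 7.055 × 10^-3 mol
[Cu2+] = 7.055 × 10^-3 / 0.02510 = 0.2811 mol/L

0.2811 mol/L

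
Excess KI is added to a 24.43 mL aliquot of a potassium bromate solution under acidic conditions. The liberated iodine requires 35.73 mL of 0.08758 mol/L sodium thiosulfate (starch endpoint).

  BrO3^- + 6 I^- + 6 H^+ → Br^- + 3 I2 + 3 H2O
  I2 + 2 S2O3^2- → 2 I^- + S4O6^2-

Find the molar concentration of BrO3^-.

0.02135 mol/L

n(S2O3^2-) = 0.03573 × 0.08758 = 3.129 × 10^-3 mol
n(I2) = n(S2O3^2-)/2 = 1.565 × 10^-3 mol
From the 1:3 ratio, n(BrO3^-) in the aliquot = 1/3 × 1.565 × 10^-3 = 5.215 × 10^-4 mol
[BrO3^-] = 5.215 × 10^-4 / 0.02443 = 0.02135 mol/L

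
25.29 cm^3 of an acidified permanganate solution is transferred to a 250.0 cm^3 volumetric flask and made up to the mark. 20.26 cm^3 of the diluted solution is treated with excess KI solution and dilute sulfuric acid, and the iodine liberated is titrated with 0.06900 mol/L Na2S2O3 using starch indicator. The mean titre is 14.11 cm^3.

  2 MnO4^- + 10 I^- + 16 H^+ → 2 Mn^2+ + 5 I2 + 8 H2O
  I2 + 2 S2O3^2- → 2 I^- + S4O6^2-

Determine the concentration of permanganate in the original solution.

0.09501 mol/L

n(S2O3^2-) = 0.01411 × 0.06900 = 9.736 × 10^-4 mol
n(I2) = n(S2O3^2-)/2 = 4.868 × 10^-4 mol
From the 2:5 ratio, n(MnO4^-) in the aliquot = 2/5 × 4.868 × 10^-4 = 1.947 × 10^-4 mol
[MnO4^-]_dilute = 1.947 × 10^-4 / 0.02026 = 0.009611 mol/L
[MnO4^-]_original = 0.009611 × 250.0/25.29 = 0.09501 mol/L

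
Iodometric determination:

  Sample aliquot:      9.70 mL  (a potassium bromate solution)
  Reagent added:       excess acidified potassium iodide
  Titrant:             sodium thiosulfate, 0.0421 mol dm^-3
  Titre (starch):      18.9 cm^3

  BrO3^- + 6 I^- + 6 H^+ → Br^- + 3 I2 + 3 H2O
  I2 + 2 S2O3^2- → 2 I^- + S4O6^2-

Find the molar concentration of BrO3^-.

0.0137 mol/L

n(S2O3^2-) = 0.0189 × 0.0421 = 7.96 × 10^-4 mol
n(I2) = n(S2O3^2-)/2 = 3.98 × 10^-4 mol
From the 1:3 ratio, n(BrO3^-) in the aliquot = 1/3 × 3.98 × 10^-4 = 1.33 × 10^-4 mol
[BrO3^-] = 1.33 × 10^-4 / 0.00970 = 0.0137 mol/L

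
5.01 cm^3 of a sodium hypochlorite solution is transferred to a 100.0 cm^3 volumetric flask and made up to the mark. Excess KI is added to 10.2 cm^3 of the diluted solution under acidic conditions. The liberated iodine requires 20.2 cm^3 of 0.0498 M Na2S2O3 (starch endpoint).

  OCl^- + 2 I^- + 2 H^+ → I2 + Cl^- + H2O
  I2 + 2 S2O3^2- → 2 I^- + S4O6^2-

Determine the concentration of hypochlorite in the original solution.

0.984 M

n(S2O3^2-) = 0.0202 × 0.0498 = 1.01 × 10^-3 mol
n(I2) = n(S2O3^2-)/2 = 5.03 × 10^-4 mol
n(OCl^-) in the aliquot = 5.03 × 10^-4 mol (1:1 ratio)
[OCl^-]_dilute = 5.03 × 10^-4 / 0.0102 = 0.0493 mol/L
[OCl^-]_original = 0.0493 × 100.0/5.01 = 0.984 mol/L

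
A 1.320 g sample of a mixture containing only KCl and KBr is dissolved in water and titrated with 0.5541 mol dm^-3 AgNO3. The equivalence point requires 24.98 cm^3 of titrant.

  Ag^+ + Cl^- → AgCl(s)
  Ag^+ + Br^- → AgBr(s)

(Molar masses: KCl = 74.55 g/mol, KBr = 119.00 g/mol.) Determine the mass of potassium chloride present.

0.5486 g

n(AgNO3) = 0.02498 × 0.5541 = 0.01384 mol
Let x = n(KCl), y = n(KBr).
Titrant: 1x + 1y = 0.01384;  mass: 74.55x + 119.00y = 1.320
Solving, x = 7.359 × 10^-3 mol, y = 6.482 × 10^-3 mol
mass of KCl = 7.359 × 10^-3 × 74.55 = 0.5486 g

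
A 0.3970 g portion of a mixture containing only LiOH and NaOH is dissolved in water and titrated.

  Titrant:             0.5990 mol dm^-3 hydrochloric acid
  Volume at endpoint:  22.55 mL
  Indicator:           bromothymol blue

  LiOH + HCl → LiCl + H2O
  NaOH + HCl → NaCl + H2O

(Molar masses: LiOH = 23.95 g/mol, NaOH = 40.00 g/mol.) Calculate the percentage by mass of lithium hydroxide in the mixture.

n(HCl) = 0.02255 × 0.5990 = 0.01351 mol
Let x = n(LiOH), y = n(NaOH).
Titrant: 1x + 1y = 0.01351;  mass: 23.95x + 40.00y = 0.3970
Solving, x = 8.928 × 10^-3 mol, y = 4.579 × 10^-3 mol
mass of LiOH = 8.928 × 10^-3 × 23.95 = 0.2138 g
% LiOH = 0.2138 / 0.3970 × 100 = 53.86 %

53.86 %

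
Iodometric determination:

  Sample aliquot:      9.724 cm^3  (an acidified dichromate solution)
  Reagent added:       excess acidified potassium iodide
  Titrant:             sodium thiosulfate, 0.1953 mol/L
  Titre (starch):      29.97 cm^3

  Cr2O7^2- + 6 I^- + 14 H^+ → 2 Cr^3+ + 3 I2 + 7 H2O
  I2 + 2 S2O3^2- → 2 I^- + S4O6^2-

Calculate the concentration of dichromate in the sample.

0.1003 mol/L

n(S2O3^2-) = 0.02997 × 0.1953 = 5.853 × 10^-3 mol
n(I2) = n(S2O3^2-)/2 = 2.927 × 10^-3 mol
From the 1:3 ratio, n(Cr2O7^2-) in the aliquot = 1/3 × 2.927 × 10^-3 = 9.755 × 10^-4 mol
[Cr2O7^2-] = 9.755 × 10^-4 / 0.009724 = 0.1003 mol/L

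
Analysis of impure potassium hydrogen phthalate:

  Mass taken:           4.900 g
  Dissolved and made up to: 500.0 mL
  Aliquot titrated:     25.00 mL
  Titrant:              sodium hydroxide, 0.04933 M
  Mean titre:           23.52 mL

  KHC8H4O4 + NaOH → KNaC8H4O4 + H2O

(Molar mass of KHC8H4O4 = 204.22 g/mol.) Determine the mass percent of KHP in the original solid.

n(NaOH) per titration = 0.02352 × 0.04933 = 1.160 × 10^-3 mol
n(KHC8H4O4) in each aliquot = 1.160 × 10^-3 mol (1:1 ratio)
n(KHC8H4O4) in the whole flask = 1.160 × 10^-3 × 500.0/25.00 = 0.02320 mol
mass of KHC8H4O4 = 0.02320 × 204.22 = 4.739 g
% KHC8H4O4 = 4.739 / 4.900 × 100 = 96.71 %

96.71 %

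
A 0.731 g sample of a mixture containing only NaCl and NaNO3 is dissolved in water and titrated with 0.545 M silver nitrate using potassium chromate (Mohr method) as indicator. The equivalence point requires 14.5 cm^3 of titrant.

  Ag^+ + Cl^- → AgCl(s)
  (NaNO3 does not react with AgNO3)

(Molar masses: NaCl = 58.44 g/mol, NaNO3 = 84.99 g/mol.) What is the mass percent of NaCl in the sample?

n(AgNO3) = 0.0145 × 0.545 = 7.90 × 10^-3 mol
Let x = n(NaCl), y = n(NaNO3).
Titrant: 1x = 7.90 × 10^-3;  mass: 58.44x + 84.99y = 0.731
Solving, x = 7.90 × 10^-3 mol, y = 3.17 × 10^-3 mol
mass of NaCl = 7.90 × 10^-3 × 58.44 = 0.462 g
% NaCl = 0.462 / 0.731 × 100 = 63.2 %

63.2 %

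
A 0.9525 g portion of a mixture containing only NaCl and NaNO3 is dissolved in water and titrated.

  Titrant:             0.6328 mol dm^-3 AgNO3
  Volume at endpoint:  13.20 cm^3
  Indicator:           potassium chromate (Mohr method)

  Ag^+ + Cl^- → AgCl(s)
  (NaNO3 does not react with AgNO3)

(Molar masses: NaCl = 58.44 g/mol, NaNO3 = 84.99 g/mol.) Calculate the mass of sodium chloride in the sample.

n(AgNO3) = 0.01320 × 0.6328 = 8.353 × 10^-3 mol
Let x = n(NaCl), y = n(NaNO3).
Titrant: 1x = 8.353 × 10^-3;  mass: 58.44x + 84.99y = 0.9525
Solving, x = 8.353 × 10^-3 mol, y = 5.464 × 10^-3 mol
mass of NaCl = 8.353 × 10^-3 × 58.44 = 0.4881 g

0.4881 g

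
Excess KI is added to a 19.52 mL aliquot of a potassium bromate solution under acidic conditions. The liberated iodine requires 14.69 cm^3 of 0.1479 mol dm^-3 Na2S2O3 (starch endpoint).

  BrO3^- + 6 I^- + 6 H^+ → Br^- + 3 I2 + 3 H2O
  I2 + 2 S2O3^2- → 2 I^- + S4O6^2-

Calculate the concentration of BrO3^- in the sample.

n(S2O3^2-) = 0.01469 × 0.1479 = 2.173 × 10^-3 mol
n(I2) = n(S2O3^2-)/2 = 1.086 × 10^-3 mol
From the 1:3 ratio, n(BrO3^-) in the aliquot = 1/3 × 1.086 × 10^-3 = 3.621 × 10^-4 mol
[BrO3^-] = 3.621 × 10^-4 / 0.01952 = 0.01855 mol/L

0.01855 mol/L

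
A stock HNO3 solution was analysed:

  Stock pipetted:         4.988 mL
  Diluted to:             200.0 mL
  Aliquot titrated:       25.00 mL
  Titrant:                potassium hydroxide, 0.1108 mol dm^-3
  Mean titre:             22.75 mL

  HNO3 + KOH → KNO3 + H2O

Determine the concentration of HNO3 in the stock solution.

4.043 mol/L

n(KOH) = 0.02275 × 0.1108 = 2.521 × 10^-3 mol
n(HNO3) in the aliquot = 2.521 × 10^-3 mol (1:1 ratio)
[HNO3]_dilute = 2.521 × 10^-3 / 0.02500 = 0.1008 mol/L
Dilution factor = 200.0 / 4.988 = 40.10
[HNO3]_stock = 0.1008 × 40.10 = 4.043 mol/L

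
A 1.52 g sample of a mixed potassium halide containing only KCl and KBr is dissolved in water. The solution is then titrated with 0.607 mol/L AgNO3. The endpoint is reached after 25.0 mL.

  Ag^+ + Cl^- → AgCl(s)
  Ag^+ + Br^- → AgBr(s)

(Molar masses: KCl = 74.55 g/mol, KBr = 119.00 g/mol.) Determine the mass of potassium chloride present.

n(AgNO3) = 0.0250 × 0.607 = 0.0152 mol
Let x = n(KCl), y = n(KBr).
Titrant: 1x + 1y = 0.0152;  mass: 74.55x + 119.00y = 1.52
Solving, x = 6.43 × 10^-3 mol, y = 8.74 × 10^-3 mol
mass of KCl = 6.43 × 10^-3 × 74.55 = 0.479 g

0.479 g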